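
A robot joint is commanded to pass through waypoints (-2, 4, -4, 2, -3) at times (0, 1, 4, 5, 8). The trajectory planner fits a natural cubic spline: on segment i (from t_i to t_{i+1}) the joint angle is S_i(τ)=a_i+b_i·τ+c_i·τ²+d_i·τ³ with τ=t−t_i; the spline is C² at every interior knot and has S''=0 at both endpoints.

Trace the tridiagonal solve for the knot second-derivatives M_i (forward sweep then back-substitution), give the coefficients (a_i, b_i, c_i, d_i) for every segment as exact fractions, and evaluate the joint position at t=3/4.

Δ: Δ0=6, Δ1=-8/3, Δ2=6, Δ3=-5/3
row 1: diag=8, rhs=-52; c'=3/8, d'=-13/2
row 2: denom=8−3·3/8=55/8; d'=(52−3·-13/2)/(55/8)=52/5
row 3: denom=8−1·8/55=432/55; d'=(-46−1·52/5)/(432/55)=-517/72
back: M3=-517/72
back: M2=52/5−8/55·-517/72=103/9
back: M1=-13/2−3/8·103/9=-259/24
M: M0=0, M1=-259/24, M2=103/9, M3=-517/72, M4=0
seg 0: a=-2, c=M0/2=0, d=(M1−M0)/(6·1)=-259/144, b=Δ0−h0·(2M0+M1)/6=1123/144
seg 1: a=4, c=M1/2=-259/48, d=(M2−M1)/(6·3)=1601/1296, b=Δ1−h1·(2M1+M2)/6=173/72
seg 2: a=-4, c=M2/2=103/18, d=(M3−M2)/(6·1)=-149/48, b=Δ2−h2·(2M2+M3)/6=487/144
seg 3: a=2, c=M3/2=-517/144, d=(M4−M3)/(6·3)=517/1296, b=Δ3−h3·(2M3+M4)/6=397/72
t_q=3/4 → seg 0, τ=3/4; S=-2+1123/144·τ+0·τ²+-259/144·τ³=9493/3072

  seg 0: a=-2 b=1123/144 c=0 d=-259/144
  seg 1: a=4 b=173/72 c=-259/48 d=1601/1296
  seg 2: a=-4 b=487/144 c=103/18 d=-149/48
  seg 3: a=2 b=397/72 c=-517/144 d=517/1296
S(3/4) = 9493/3072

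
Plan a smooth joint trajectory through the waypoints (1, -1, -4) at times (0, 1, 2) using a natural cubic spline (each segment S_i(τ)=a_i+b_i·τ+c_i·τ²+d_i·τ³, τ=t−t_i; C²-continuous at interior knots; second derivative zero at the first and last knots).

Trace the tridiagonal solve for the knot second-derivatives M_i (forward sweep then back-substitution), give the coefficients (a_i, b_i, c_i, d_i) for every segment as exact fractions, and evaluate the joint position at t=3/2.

  seg 0: a=1 b=-7/4 c=0 d=-1/4
  seg 1: a=-1 b=-5/2 c=-3/4 d=1/4
S(3/2) = -77/32

Δ: Δ0=-2, Δ1=-3
row 1: diag=4, rhs=-6; c'=1/4, d'=-3/2
back: M1=-3/2
M: M0=0, M1=-3/2, M2=0
seg 0: a=1, c=M0/2=0, d=(M1−M0)/(6·1)=-1/4, b=Δ0−h0·(2M0+M1)/6=-7/4
seg 1: a=-1, c=M1/2=-3/4, d=(M2−M1)/(6·1)=1/4, b=Δ1−h1·(2M1+M2)/6=-5/2
t_q=3/2 → seg 1, τ=1/2; S=-1+-5/2·τ+-3/4·τ²+1/4·τ³=-77/32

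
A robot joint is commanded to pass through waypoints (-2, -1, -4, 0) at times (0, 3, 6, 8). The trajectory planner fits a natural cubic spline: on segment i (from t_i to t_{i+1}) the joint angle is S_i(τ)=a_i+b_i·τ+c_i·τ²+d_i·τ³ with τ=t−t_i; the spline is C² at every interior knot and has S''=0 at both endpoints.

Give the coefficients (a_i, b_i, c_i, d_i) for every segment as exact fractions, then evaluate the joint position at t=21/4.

Δ: Δ0=1/3, Δ1=-1, Δ2=2
row 1: diag=12, rhs=-8; c'=1/4, d'=-2/3
row 2: denom=10−3·1/4=37/4; d'=(18−3·-2/3)/(37/4)=80/37
back: M2=80/37
back: M1=-2/3−1/4·80/37=-134/111
M: M0=0, M1=-134/111, M2=80/37, M3=0
seg 0: a=-2, c=M0/2=0, d=(M1−M0)/(6·3)=-67/999, b=Δ0−h0·(2M0+M1)/6=104/111
seg 1: a=-1, c=M1/2=-67/111, d=(M2−M1)/(6·3)=187/999, b=Δ1−h1·(2M1+M2)/6=-97/111
seg 2: a=-4, c=M2/2=40/37, d=(M3−M2)/(6·2)=-20/111, b=Δ2−h2·(2M2+M3)/6=62/111
t_q=21/4 → seg 1, τ=9/4; S=-1+-97/111·τ+-67/111·τ²+187/999·τ³=-9211/2368

  seg 0: a=-2 b=104/111 c=0 d=-67/999
  seg 1: a=-1 b=-97/111 c=-67/111 d=187/999
  seg 2: a=-4 b=62/111 c=40/37 d=-20/111
S(21/4) = -9211/2368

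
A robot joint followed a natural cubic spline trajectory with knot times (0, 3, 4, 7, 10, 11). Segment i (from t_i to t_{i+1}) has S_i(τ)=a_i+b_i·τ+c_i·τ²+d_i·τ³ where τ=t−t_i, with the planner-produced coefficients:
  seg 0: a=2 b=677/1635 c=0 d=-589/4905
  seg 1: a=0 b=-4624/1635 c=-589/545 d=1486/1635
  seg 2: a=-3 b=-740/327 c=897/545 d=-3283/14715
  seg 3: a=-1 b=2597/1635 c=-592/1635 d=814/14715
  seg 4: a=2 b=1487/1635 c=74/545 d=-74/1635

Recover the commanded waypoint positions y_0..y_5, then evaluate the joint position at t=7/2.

y_0 = S_0(0) = a_0 = 2
y_1 = S_1(0) = a_1 = 0
y_2 = S_2(0) = a_2 = -3
y_3 = S_3(0) = a_3 = -1
y_4 = S_4(0) = a_4 = 2
y_5 = S_4(1) = 3
t_q=7/2 is in segment 1 (τ=1/2); S_1(τ)=-856/545

y_0=2 y_1=0 y_2=-3 y_3=-1 y_4=2 y_5=3
S(7/2) = -856/545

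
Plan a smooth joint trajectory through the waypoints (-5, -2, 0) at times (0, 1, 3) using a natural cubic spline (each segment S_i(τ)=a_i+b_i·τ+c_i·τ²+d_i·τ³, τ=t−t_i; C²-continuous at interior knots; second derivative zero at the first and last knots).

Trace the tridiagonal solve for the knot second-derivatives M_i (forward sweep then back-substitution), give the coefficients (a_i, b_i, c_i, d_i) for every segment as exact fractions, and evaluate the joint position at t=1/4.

  seg 0: a=-5 b=10/3 c=0 d=-1/3
  seg 1: a=-2 b=7/3 c=-1 d=1/6
S(1/4) = -267/64

Δ: Δ0=3, Δ1=1
row 1: diag=6, rhs=-12; c'=1/3, d'=-2
back: M1=-2
M: M0=0, M1=-2, M2=0
seg 0: a=-5, c=M0/2=0, d=(M1−M0)/(6·1)=-1/3, b=Δ0−h0·(2M0+M1)/6=10/3
seg 1: a=-2, c=M1/2=-1, d=(M2−M1)/(6·2)=1/6, b=Δ1−h1·(2M1+M2)/6=7/3
t_q=1/4 → seg 0, τ=1/4; S=-5+10/3·τ+0·τ²+-1/3·τ³=-267/64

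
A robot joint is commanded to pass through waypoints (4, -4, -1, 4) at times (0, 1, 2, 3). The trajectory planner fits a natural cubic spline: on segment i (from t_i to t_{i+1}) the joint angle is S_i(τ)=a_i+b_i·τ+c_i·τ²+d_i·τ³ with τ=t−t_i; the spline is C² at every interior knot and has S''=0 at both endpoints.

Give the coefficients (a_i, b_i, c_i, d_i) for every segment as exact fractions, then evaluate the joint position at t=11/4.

  seg 0: a=4 b=-54/5 c=0 d=14/5
  seg 1: a=-4 b=-12/5 c=42/5 d=-3
  seg 2: a=-1 b=27/5 c=-3/5 d=1/5
S(11/4) = 179/64

Δ: Δ0=-8, Δ1=3, Δ2=5
row 1: diag=4, rhs=66; c'=1/4, d'=33/2
row 2: denom=4−1·1/4=15/4; d'=(12−1·33/2)/(15/4)=-6/5
back: M2=-6/5
back: M1=33/2−1/4·-6/5=84/5
M: M0=0, M1=84/5, M2=-6/5, M3=0
seg 0: a=4, c=M0/2=0, d=(M1−M0)/(6·1)=14/5, b=Δ0−h0·(2M0+M1)/6=-54/5
seg 1: a=-4, c=M1/2=42/5, d=(M2−M1)/(6·1)=-3, b=Δ1−h1·(2M1+M2)/6=-12/5
seg 2: a=-1, c=M2/2=-3/5, d=(M3−M2)/(6·1)=1/5, b=Δ2−h2·(2M2+M3)/6=27/5
t_q=11/4 → seg 2, τ=3/4; S=-1+27/5·τ+-3/5·τ²+1/5·τ³=179/64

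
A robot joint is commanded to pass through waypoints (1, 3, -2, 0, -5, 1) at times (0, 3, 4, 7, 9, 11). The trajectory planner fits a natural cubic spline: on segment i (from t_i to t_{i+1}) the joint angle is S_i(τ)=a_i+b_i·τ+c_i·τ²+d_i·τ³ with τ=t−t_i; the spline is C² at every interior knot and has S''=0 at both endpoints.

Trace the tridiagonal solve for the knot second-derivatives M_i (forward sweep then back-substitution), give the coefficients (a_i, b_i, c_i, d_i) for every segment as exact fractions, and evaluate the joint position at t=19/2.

Δ: Δ0=2/3, Δ1=-5, Δ2=2/3, Δ3=-5/2, Δ4=3
row 1: diag=8, rhs=-34; c'=1/8, d'=-17/4
row 2: denom=8−1·1/8=63/8; d'=(34−1·-17/4)/(63/8)=34/7
row 3: denom=10−3·8/21=62/7; d'=(-19−3·34/7)/(62/7)=-235/62
row 4: denom=8−2·7/31=234/31; d'=(33−2·-235/62)/(234/31)=629/117
back: M4=629/117
back: M3=-235/62−7/31·629/117=-1171/234
back: M2=34/7−8/21·-1171/234=2374/351
back: M1=-17/4−1/8·2374/351=-3577/702
M: M0=0, M1=-3577/702, M2=2374/351, M3=-1171/234, M4=629/117, M5=0
seg 0: a=1, c=M0/2=0, d=(M1−M0)/(6·3)=-3577/12636, b=Δ0−h0·(2M0+M1)/6=4513/1404
seg 1: a=3, c=M1/2=-3577/1404, d=(M2−M1)/(6·1)=925/468, b=Δ1−h1·(2M1+M2)/6=-3109/702
seg 2: a=-2, c=M2/2=1187/351, d=(M3−M2)/(6·3)=-8261/12636, b=Δ2−h2·(2M2+M3)/6=-5047/1404
seg 3: a=0, c=M3/2=-1171/468, d=(M4−M3)/(6·2)=2429/2808, b=Δ3−h3·(2M3+M4)/6=-671/702
seg 4: a=-5, c=M4/2=629/234, d=(M5−M4)/(6·2)=-629/1404, b=Δ4−h4·(2M4+M5)/6=-205/351
t_q=19/2 → seg 4, τ=1/2; S=-5+-205/351·τ+629/234·τ²+-629/1404·τ³=-17507/3744

  seg 0: a=1 b=4513/1404 c=0 d=-3577/12636
  seg 1: a=3 b=-3109/702 c=-3577/1404 d=925/468
  seg 2: a=-2 b=-5047/1404 c=1187/351 d=-8261/12636
  seg 3: a=0 b=-671/702 c=-1171/468 d=2429/2808
  seg 4: a=-5 b=-205/351 c=629/234 d=-629/1404
S(19/2) = -17507/3744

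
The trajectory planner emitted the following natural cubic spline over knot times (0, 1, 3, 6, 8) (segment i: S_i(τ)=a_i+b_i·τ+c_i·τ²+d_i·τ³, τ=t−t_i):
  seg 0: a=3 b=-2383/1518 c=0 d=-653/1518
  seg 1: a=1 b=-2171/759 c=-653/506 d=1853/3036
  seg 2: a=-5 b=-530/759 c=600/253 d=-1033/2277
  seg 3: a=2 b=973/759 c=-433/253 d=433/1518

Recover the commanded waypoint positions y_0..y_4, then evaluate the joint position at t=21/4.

y_0=3 y_1=1 y_2=-5 y_3=2 y_4=0
S(21/4) = 4327/16192

y_0 = S_0(0) = a_0 = 3
y_1 = S_1(0) = a_1 = 1
y_2 = S_2(0) = a_2 = -5
y_3 = S_3(0) = a_3 = 2
y_4 = S_3(2) = 0
t_q=21/4 is in segment 2 (τ=9/4); S_2(τ)=4327/16192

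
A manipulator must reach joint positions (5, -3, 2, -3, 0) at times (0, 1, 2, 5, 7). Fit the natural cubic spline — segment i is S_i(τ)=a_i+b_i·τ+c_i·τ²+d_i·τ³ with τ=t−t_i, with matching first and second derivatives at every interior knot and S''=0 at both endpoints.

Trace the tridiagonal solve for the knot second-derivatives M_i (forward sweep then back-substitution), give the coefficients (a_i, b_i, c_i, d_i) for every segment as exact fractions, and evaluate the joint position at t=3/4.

  seg 0: a=5 b=-19147/1644 c=0 d=5995/1644
  seg 1: a=-3 b=-581/822 c=5995/548 d=-8603/1644
  seg 2: a=2 b=8999/1644 c=-652/137 d=3911/4932
  seg 3: a=-3 b=-1373/822 c=1303/548 d=-1303/3288
S(3/4) = -77037/35072

Δ: Δ0=-8, Δ1=5, Δ2=-5/3, Δ3=3/2
row 1: diag=4, rhs=78; c'=1/4, d'=39/2
row 2: denom=8−1·1/4=31/4; d'=(-40−1·39/2)/(31/4)=-238/31
row 3: denom=10−3·12/31=274/31; d'=(19−3·-238/31)/(274/31)=1303/274
back: M3=1303/274
back: M2=-238/31−12/31·1303/274=-1304/137
back: M1=39/2−1/4·-1304/137=5995/274
M: M0=0, M1=5995/274, M2=-1304/137, M3=1303/274, M4=0
seg 0: a=5, c=M0/2=0, d=(M1−M0)/(6·1)=5995/1644, b=Δ0−h0·(2M0+M1)/6=-19147/1644
seg 1: a=-3, c=M1/2=5995/548, d=(M2−M1)/(6·1)=-8603/1644, b=Δ1−h1·(2M1+M2)/6=-581/822
seg 2: a=2, c=M2/2=-652/137, d=(M3−M2)/(6·3)=3911/4932, b=Δ2−h2·(2M2+M3)/6=8999/1644
seg 3: a=-3, c=M3/2=1303/548, d=(M4−M3)/(6·2)=-1303/3288, b=Δ3−h3·(2M3+M4)/6=-1373/822
t_q=3/4 → seg 0, τ=3/4; S=5+-19147/1644·τ+0·τ²+5995/1644·τ³=-77037/35072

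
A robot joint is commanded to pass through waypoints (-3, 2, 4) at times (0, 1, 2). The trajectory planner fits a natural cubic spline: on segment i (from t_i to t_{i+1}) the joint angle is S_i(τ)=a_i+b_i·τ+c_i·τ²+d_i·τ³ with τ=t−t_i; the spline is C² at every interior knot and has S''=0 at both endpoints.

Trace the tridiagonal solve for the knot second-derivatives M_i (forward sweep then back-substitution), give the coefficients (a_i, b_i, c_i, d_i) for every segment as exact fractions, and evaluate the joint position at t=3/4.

Δ: Δ0=5, Δ1=2
row 1: diag=4, rhs=-18; c'=1/4, d'=-9/2
back: M1=-9/2
M: M0=0, M1=-9/2, M2=0
seg 0: a=-3, c=M0/2=0, d=(M1−M0)/(6·1)=-3/4, b=Δ0−h0·(2M0+M1)/6=23/4
seg 1: a=2, c=M1/2=-9/4, d=(M2−M1)/(6·1)=3/4, b=Δ1−h1·(2M1+M2)/6=7/2
t_q=3/4 → seg 0, τ=3/4; S=-3+23/4·τ+0·τ²+-3/4·τ³=255/256

  seg 0: a=-3 b=23/4 c=0 d=-3/4
  seg 1: a=2 b=7/2 c=-9/4 d=3/4
S(3/4) = 255/256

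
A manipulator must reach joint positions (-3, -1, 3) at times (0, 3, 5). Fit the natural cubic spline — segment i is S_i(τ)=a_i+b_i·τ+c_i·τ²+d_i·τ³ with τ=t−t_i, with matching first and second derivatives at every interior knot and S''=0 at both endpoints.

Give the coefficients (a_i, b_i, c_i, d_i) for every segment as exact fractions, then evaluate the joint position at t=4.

Δ: Δ0=2/3, Δ1=2
row 1: diag=10, rhs=8; c'=1/5, d'=4/5
back: M1=4/5
M: M0=0, M1=4/5, M2=0
seg 0: a=-3, c=M0/2=0, d=(M1−M0)/(6·3)=2/45, b=Δ0−h0·(2M0+M1)/6=4/15
seg 1: a=-1, c=M1/2=2/5, d=(M2−M1)/(6·2)=-1/15, b=Δ1−h1·(2M1+M2)/6=22/15
t_q=4 → seg 1, τ=1; S=-1+22/15·τ+2/5·τ²+-1/15·τ³=4/5

  seg 0: a=-3 b=4/15 c=0 d=2/45
  seg 1: a=-1 b=22/15 c=2/5 d=-1/15
S(4) = 4/5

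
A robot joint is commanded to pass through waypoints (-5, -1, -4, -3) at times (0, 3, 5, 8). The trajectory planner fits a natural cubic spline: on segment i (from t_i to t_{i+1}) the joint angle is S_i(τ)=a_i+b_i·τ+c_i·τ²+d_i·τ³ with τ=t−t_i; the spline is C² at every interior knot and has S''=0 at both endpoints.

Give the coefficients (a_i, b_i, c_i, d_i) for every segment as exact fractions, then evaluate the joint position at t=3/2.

Δ: Δ0=4/3, Δ1=-3/2, Δ2=1/3
row 1: diag=10, rhs=-17; c'=1/5, d'=-17/10
row 2: denom=10−2·1/5=48/5; d'=(11−2·-17/10)/(48/5)=3/2
back: M2=3/2
back: M1=-17/10−1/5·3/2=-2
M: M0=0, M1=-2, M2=3/2, M3=0
seg 0: a=-5, c=M0/2=0, d=(M1−M0)/(6·3)=-1/9, b=Δ0−h0·(2M0+M1)/6=7/3
seg 1: a=-1, c=M1/2=-1, d=(M2−M1)/(6·2)=7/24, b=Δ1−h1·(2M1+M2)/6=-2/3
seg 2: a=-4, c=M2/2=3/4, d=(M3−M2)/(6·3)=-1/12, b=Δ2−h2·(2M2+M3)/6=-7/6
t_q=3/2 → seg 0, τ=3/2; S=-5+7/3·τ+0·τ²+-1/9·τ³=-15/8

  seg 0: a=-5 b=7/3 c=0 d=-1/9
  seg 1: a=-1 b=-2/3 c=-1 d=7/24
  seg 2: a=-4 b=-7/6 c=3/4 d=-1/12
S(3/2) = -15/8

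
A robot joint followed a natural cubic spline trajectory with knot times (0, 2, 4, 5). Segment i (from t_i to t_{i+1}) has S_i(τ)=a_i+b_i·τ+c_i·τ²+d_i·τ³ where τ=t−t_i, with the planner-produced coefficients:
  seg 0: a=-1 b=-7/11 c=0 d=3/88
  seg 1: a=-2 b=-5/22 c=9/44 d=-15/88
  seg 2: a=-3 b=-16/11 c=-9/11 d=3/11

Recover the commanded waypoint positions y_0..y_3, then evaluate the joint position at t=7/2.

y_0=-1 y_1=-2 y_2=-3 y_3=-5
S(7/2) = -1729/704

y_0 = S_0(0) = a_0 = -1
y_1 = S_1(0) = a_1 = -2
y_2 = S_2(0) = a_2 = -3
y_3 = S_2(1) = -5
t_q=7/2 is in segment 1 (τ=3/2); S_1(τ)=-1729/704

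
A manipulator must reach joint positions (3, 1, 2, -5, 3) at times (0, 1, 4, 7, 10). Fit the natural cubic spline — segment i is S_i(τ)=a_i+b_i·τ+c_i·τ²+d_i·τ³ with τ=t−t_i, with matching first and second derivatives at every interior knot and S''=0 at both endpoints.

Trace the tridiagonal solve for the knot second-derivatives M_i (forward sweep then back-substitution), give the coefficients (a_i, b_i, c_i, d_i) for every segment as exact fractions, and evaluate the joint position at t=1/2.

  seg 0: a=3 b=-200/81 c=0 d=38/81
  seg 1: a=1 b=-86/81 c=38/27 d=-229/729
  seg 2: a=2 b=-89/81 c=-115/81 d=245/729
  seg 3: a=-5 b=-44/81 c=130/81 d=-130/729
S(1/2) = 197/108

Δ: Δ0=-2, Δ1=1/3, Δ2=-7/3, Δ3=8/3
row 1: diag=8, rhs=14; c'=3/8, d'=7/4
row 2: denom=12−3·3/8=87/8; d'=(-16−3·7/4)/(87/8)=-170/87
row 3: denom=12−3·8/29=324/29; d'=(30−3·-170/87)/(324/29)=260/81
back: M3=260/81
back: M2=-170/87−8/29·260/81=-230/81
back: M1=7/4−3/8·-230/81=76/27
M: M0=0, M1=76/27, M2=-230/81, M3=260/81, M4=0
seg 0: a=3, c=M0/2=0, d=(M1−M0)/(6·1)=38/81, b=Δ0−h0·(2M0+M1)/6=-200/81
seg 1: a=1, c=M1/2=38/27, d=(M2−M1)/(6·3)=-229/729, b=Δ1−h1·(2M1+M2)/6=-86/81
seg 2: a=2, c=M2/2=-115/81, d=(M3−M2)/(6·3)=245/729, b=Δ2−h2·(2M2+M3)/6=-89/81
seg 3: a=-5, c=M3/2=130/81, d=(M4−M3)/(6·3)=-130/729, b=Δ3−h3·(2M3+M4)/6=-44/81
t_q=1/2 → seg 0, τ=1/2; S=3+-200/81·τ+0·τ²+38/81·τ³=197/108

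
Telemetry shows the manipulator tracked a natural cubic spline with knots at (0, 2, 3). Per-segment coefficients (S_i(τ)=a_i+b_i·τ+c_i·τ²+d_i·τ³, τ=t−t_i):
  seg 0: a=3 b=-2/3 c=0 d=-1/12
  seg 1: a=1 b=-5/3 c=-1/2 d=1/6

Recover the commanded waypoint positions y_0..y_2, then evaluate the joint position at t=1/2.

y_0 = S_0(0) = a_0 = 3
y_1 = S_1(0) = a_1 = 1
y_2 = S_1(1) = -1
t_q=1/2 is in segment 0 (τ=1/2); S_0(τ)=85/32

y_0=3 y_1=1 y_2=-1
S(1/2) = 85/32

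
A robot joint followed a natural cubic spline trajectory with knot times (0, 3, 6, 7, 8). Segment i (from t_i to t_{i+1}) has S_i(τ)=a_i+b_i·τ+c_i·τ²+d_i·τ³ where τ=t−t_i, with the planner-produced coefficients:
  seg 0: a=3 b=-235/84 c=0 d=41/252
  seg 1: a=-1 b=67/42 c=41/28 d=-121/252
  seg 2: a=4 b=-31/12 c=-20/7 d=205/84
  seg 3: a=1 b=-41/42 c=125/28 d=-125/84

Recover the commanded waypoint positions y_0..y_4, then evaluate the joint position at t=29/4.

y_0=3 y_1=-1 y_2=4 y_3=1 y_4=3
S(29/4) = 259/256

y_0 = S_0(0) = a_0 = 3
y_1 = S_1(0) = a_1 = -1
y_2 = S_2(0) = a_2 = 4
y_3 = S_3(0) = a_3 = 1
y_4 = S_3(1) = 3
t_q=29/4 is in segment 3 (τ=1/4); S_3(τ)=259/256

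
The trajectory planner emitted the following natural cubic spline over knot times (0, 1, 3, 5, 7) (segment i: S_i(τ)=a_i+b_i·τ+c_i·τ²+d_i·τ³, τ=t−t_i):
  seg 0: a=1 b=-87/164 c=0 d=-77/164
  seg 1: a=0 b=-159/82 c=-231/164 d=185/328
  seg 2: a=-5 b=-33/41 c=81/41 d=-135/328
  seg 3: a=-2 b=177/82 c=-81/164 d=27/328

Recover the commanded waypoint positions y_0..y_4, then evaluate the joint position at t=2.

y_0 = S_0(0) = a_0 = 1
y_1 = S_1(0) = a_1 = 0
y_2 = S_2(0) = a_2 = -5
y_3 = S_3(0) = a_3 = -2
y_4 = S_3(2) = 1
t_q=2 is in segment 1 (τ=1); S_1(τ)=-913/328

y_0=1 y_1=0 y_2=-5 y_3=-2 y_4=1
S(2) = -913/328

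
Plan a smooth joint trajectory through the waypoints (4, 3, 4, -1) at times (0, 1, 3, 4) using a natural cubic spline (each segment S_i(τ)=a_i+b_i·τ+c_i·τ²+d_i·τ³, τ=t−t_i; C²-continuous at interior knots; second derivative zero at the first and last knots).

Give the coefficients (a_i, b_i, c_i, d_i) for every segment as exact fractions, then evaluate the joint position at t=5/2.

  seg 0: a=4 b=-13/8 c=0 d=5/8
  seg 1: a=3 b=1/4 c=15/8 d=-7/8
  seg 2: a=4 b=-11/4 c=-27/8 d=9/8
S(5/2) = 297/64

Δ: Δ0=-1, Δ1=1/2, Δ2=-5
row 1: diag=6, rhs=9; c'=1/3, d'=3/2
row 2: denom=6−2·1/3=16/3; d'=(-33−2·3/2)/(16/3)=-27/4
back: M2=-27/4
back: M1=3/2−1/3·-27/4=15/4
M: M0=0, M1=15/4, M2=-27/4, M3=0
seg 0: a=4, c=M0/2=0, d=(M1−M0)/(6·1)=5/8, b=Δ0−h0·(2M0+M1)/6=-13/8
seg 1: a=3, c=M1/2=15/8, d=(M2−M1)/(6·2)=-7/8, b=Δ1−h1·(2M1+M2)/6=1/4
seg 2: a=4, c=M2/2=-27/8, d=(M3−M2)/(6·1)=9/8, b=Δ2−h2·(2M2+M3)/6=-11/4
t_q=5/2 → seg 1, τ=3/2; S=3+1/4·τ+15/8·τ²+-7/8·τ³=297/64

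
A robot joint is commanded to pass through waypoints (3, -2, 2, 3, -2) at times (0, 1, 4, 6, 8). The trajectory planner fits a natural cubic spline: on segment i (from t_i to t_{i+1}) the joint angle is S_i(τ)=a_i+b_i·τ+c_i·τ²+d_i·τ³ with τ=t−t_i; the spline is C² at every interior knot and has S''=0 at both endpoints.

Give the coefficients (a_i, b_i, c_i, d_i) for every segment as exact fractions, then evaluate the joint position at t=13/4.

Δ: Δ0=-5, Δ1=4/3, Δ2=1/2, Δ3=-5/2
row 1: diag=8, rhs=38; c'=3/8, d'=19/4
row 2: denom=10−3·3/8=71/8; d'=(-5−3·19/4)/(71/8)=-154/71
row 3: denom=8−2·16/71=536/71; d'=(-18−2·-154/71)/(536/71)=-485/268
back: M3=-485/268
back: M2=-154/71−16/71·-485/268=-118/67
back: M1=19/4−3/8·-118/67=725/134
M: M0=0, M1=725/134, M2=-118/67, M3=-485/268, M4=0
seg 0: a=3, c=M0/2=0, d=(M1−M0)/(6·1)=725/804, b=Δ0−h0·(2M0+M1)/6=-4745/804
seg 1: a=-2, c=M1/2=725/268, d=(M2−M1)/(6·3)=-961/2412, b=Δ1−h1·(2M1+M2)/6=-1285/402
seg 2: a=2, c=M2/2=-59/67, d=(M3−M2)/(6·2)=-13/3216, b=Δ2−h2·(2M2+M3)/6=1831/804
seg 3: a=3, c=M3/2=-485/536, d=(M4−M3)/(6·2)=485/3216, b=Δ3−h3·(2M3+M4)/6=-260/201
t_q=13/4 → seg 1, τ=9/4; S=-2+-1285/402·τ+725/268·τ²+-961/2412·τ³=-605/17152

  seg 0: a=3 b=-4745/804 c=0 d=725/804
  seg 1: a=-2 b=-1285/402 c=725/268 d=-961/2412
  seg 2: a=2 b=1831/804 c=-59/67 d=-13/3216
  seg 3: a=3 b=-260/201 c=-485/536 d=485/3216
S(13/4) = -605/17152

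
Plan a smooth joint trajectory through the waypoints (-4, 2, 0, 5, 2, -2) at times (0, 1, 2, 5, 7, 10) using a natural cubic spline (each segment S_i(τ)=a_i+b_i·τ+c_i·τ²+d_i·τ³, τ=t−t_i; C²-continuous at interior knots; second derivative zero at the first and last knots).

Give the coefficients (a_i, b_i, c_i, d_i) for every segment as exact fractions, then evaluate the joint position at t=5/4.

Δ: Δ0=6, Δ1=-2, Δ2=5/3, Δ3=-3/2, Δ4=-4/3
row 1: diag=4, rhs=-48; c'=1/4, d'=-12
row 2: denom=8−1·1/4=31/4; d'=(22−1·-12)/(31/4)=136/31
row 3: denom=10−3·12/31=274/31; d'=(-19−3·136/31)/(274/31)=-997/274
row 4: denom=10−2·31/137=1308/137; d'=(1−2·-997/274)/(1308/137)=189/218
back: M4=189/218
back: M3=-997/274−31/137·189/218=-418/109
back: M2=136/31−12/31·-418/109=640/109
back: M1=-12−1/4·640/109=-1468/109
M: M0=0, M1=-1468/109, M2=640/109, M3=-418/109, M4=189/218, M5=0
seg 0: a=-4, c=M0/2=0, d=(M1−M0)/(6·1)=-734/327, b=Δ0−h0·(2M0+M1)/6=2696/327
seg 1: a=2, c=M1/2=-734/109, d=(M2−M1)/(6·1)=1054/327, b=Δ1−h1·(2M1+M2)/6=494/327
seg 2: a=0, c=M2/2=320/109, d=(M3−M2)/(6·3)=-529/981, b=Δ2−h2·(2M2+M3)/6=-748/327
seg 3: a=5, c=M3/2=-209/109, d=(M4−M3)/(6·2)=1025/2616, b=Δ3−h3·(2M3+M4)/6=251/327
seg 4: a=2, c=M4/2=189/436, d=(M5−M4)/(6·3)=-21/436, b=Δ4−h4·(2M4+M5)/6=-1439/654
t_q=5/4 → seg 1, τ=1/4; S=2+494/327·τ+-734/109·τ²+1054/327·τ³=7001/3488

  seg 0: a=-4 b=2696/327 c=0 d=-734/327
  seg 1: a=2 b=494/327 c=-734/109 d=1054/327
  seg 2: a=0 b=-748/327 c=320/109 d=-529/981
  seg 3: a=5 b=251/327 c=-209/109 d=1025/2616
  seg 4: a=2 b=-1439/654 c=189/436 d=-21/436
S(5/4) = 7001/3488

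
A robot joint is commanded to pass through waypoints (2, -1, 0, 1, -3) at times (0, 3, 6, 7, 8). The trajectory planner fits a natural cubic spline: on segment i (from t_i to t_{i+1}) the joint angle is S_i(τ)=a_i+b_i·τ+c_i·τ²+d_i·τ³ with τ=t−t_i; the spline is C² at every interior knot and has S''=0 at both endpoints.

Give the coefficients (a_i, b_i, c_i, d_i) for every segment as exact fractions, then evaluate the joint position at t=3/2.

Δ: Δ0=-1, Δ1=1/3, Δ2=1, Δ3=-4
row 1: diag=12, rhs=8; c'=1/4, d'=2/3
row 2: denom=8−3·1/4=29/4; d'=(4−3·2/3)/(29/4)=8/29
row 3: denom=4−1·4/29=112/29; d'=(-30−1·8/29)/(112/29)=-439/56
back: M3=-439/56
back: M2=8/29−4/29·-439/56=19/14
back: M1=2/3−1/4·19/14=55/168
M: M0=0, M1=55/168, M2=19/14, M3=-439/56, M4=0
seg 0: a=2, c=M0/2=0, d=(M1−M0)/(6·3)=55/3024, b=Δ0−h0·(2M0+M1)/6=-391/336
seg 1: a=-1, c=M1/2=55/336, d=(M2−M1)/(6·3)=173/3024, b=Δ1−h1·(2M1+M2)/6=-113/168
seg 2: a=0, c=M2/2=19/28, d=(M3−M2)/(6·1)=-515/336, b=Δ2−h2·(2M2+M3)/6=89/48
seg 3: a=1, c=M3/2=-439/112, d=(M4−M3)/(6·1)=439/336, b=Δ3−h3·(2M3+M4)/6=-233/168
t_q=3/2 → seg 0, τ=3/2; S=2+-391/336·τ+0·τ²+55/3024·τ³=283/896

  seg 0: a=2 b=-391/336 c=0 d=55/3024
  seg 1: a=-1 b=-113/168 c=55/336 d=173/3024
  seg 2: a=0 b=89/48 c=19/28 d=-515/336
  seg 3: a=1 b=-233/168 c=-439/112 d=439/336
S(3/2) = 283/896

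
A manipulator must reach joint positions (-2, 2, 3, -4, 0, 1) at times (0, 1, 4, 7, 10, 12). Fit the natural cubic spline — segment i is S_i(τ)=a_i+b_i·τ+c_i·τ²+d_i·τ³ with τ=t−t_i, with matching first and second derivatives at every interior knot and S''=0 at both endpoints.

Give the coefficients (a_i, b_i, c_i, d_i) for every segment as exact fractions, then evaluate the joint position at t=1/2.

  seg 0: a=-2 b=26041/5958 c=0 d=-2209/5958
  seg 1: a=2 b=9707/2979 c=-2209/1986 d=2453/53622
  seg 2: a=3 b=-12989/5958 c=-2087/2979 d=11609/53622
  seg 3: a=-4 b=-1603/2979 c=7435/5958 d=-11155/53622
  seg 4: a=0 b=7939/5958 c=-620/993 d=310/2979
S(1/2) = 2209/15888

Δ: Δ0=4, Δ1=1/3, Δ2=-7/3, Δ3=4/3, Δ4=1/2
row 1: diag=8, rhs=-22; c'=3/8, d'=-11/4
row 2: denom=12−3·3/8=87/8; d'=(-16−3·-11/4)/(87/8)=-62/87
row 3: denom=12−3·8/29=324/29; d'=(22−3·-62/87)/(324/29)=175/81
row 4: denom=10−3·29/108=331/36; d'=(-5−3·175/81)/(331/36)=-1240/993
back: M4=-1240/993
back: M3=175/81−29/108·-1240/993=7435/2979
back: M2=-62/87−8/29·7435/2979=-4174/2979
back: M1=-11/4−3/8·-4174/2979=-2209/993
M: M0=0, M1=-2209/993, M2=-4174/2979, M3=7435/2979, M4=-1240/993, M5=0
seg 0: a=-2, c=M0/2=0, d=(M1−M0)/(6·1)=-2209/5958, b=Δ0−h0·(2M0+M1)/6=26041/5958
seg 1: a=2, c=M1/2=-2209/1986, d=(M2−M1)/(6·3)=2453/53622, b=Δ1−h1·(2M1+M2)/6=9707/2979
seg 2: a=3, c=M2/2=-2087/2979, d=(M3−M2)/(6·3)=11609/53622, b=Δ2−h2·(2M2+M3)/6=-12989/5958
seg 3: a=-4, c=M3/2=7435/5958, d=(M4−M3)/(6·3)=-11155/53622, b=Δ3−h3·(2M3+M4)/6=-1603/2979
seg 4: a=0, c=M4/2=-620/993, d=(M5−M4)/(6·2)=310/2979, b=Δ4−h4·(2M4+M5)/6=7939/5958
t_q=1/2 → seg 0, τ=1/2; S=-2+26041/5958·τ+0·τ²+-2209/5958·τ³=2209/15888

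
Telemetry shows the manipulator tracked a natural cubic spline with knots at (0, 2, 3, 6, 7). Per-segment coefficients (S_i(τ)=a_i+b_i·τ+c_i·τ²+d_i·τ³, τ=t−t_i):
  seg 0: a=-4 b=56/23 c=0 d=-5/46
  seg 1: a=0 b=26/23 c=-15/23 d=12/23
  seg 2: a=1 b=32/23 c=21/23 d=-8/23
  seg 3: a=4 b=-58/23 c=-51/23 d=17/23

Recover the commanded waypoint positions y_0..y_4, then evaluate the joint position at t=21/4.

y_0 = S_0(0) = a_0 = -4
y_1 = S_1(0) = a_1 = 0
y_2 = S_2(0) = a_2 = 1
y_3 = S_3(0) = a_3 = 4
y_4 = S_3(1) = 0
t_q=21/4 is in segment 2 (τ=9/4); S_2(τ)=1763/368

y_0=-4 y_1=0 y_2=1 y_3=4 y_4=0
S(21/4) = 1763/368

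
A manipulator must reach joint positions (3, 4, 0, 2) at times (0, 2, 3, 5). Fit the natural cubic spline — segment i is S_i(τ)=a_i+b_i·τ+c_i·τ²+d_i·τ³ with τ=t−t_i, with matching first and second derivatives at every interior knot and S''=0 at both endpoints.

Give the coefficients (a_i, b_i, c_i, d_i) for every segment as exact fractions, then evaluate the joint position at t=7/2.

Δ: Δ0=1/2, Δ1=-4, Δ2=1
row 1: diag=6, rhs=-27; c'=1/6, d'=-9/2
row 2: denom=6−1·1/6=35/6; d'=(30−1·-9/2)/(35/6)=207/35
back: M2=207/35
back: M1=-9/2−1/6·207/35=-192/35
M: M0=0, M1=-192/35, M2=207/35, M3=0
seg 0: a=3, c=M0/2=0, d=(M1−M0)/(6·2)=-16/35, b=Δ0−h0·(2M0+M1)/6=163/70
seg 1: a=4, c=M1/2=-96/35, d=(M2−M1)/(6·1)=19/10, b=Δ1−h1·(2M1+M2)/6=-221/70
seg 2: a=0, c=M2/2=207/70, d=(M3−M2)/(6·2)=-69/140, b=Δ2−h2·(2M2+M3)/6=-103/35
t_q=7/2 → seg 2, τ=1/2; S=0+-103/35·τ+207/70·τ²+-69/140·τ³=-127/160

  seg 0: a=3 b=163/70 c=0 d=-16/35
  seg 1: a=4 b=-221/70 c=-96/35 d=19/10
  seg 2: a=0 b=-103/35 c=207/70 d=-69/140
S(7/2) = -127/160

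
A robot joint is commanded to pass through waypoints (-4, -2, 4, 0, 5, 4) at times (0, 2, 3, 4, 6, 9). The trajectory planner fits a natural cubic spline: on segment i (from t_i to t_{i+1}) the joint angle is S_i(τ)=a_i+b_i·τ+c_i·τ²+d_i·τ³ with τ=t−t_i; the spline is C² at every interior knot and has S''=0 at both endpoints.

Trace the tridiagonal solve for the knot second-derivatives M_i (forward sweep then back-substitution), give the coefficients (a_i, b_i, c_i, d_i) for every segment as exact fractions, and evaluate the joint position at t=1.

Δ: Δ0=1, Δ1=6, Δ2=-4, Δ3=5/2, Δ4=-1/3
row 1: diag=6, rhs=30; c'=1/6, d'=5
row 2: denom=4−1·1/6=23/6; d'=(-60−1·5)/(23/6)=-390/23
row 3: denom=6−1·6/23=132/23; d'=(39−1·-390/23)/(132/23)=39/4
row 4: denom=10−2·23/66=307/33; d'=(-17−2·39/4)/(307/33)=-2409/614
back: M4=-2409/614
back: M3=39/4−23/66·-2409/614=3413/307
back: M2=-390/23−6/23·3413/307=-6096/307
back: M1=5−1/6·-6096/307=2551/307
M: M0=0, M1=2551/307, M2=-6096/307, M3=3413/307, M4=-2409/614, M5=0
seg 0: a=-4, c=M0/2=0, d=(M1−M0)/(6·2)=2551/3684, b=Δ0−h0·(2M0+M1)/6=-1630/921
seg 1: a=-2, c=M1/2=2551/614, d=(M2−M1)/(6·1)=-8647/1842, b=Δ1−h1·(2M1+M2)/6=6023/921
seg 2: a=4, c=M2/2=-3048/307, d=(M3−M2)/(6·1)=9509/1842, b=Δ2−h2·(2M2+M3)/6=1411/1842
seg 3: a=0, c=M3/2=3413/614, d=(M4−M3)/(6·2)=-9235/7368, b=Δ3−h3·(2M3+M4)/6=-3319/921
seg 4: a=5, c=M4/2=-2409/1228, d=(M5−M4)/(6·3)=803/3684, b=Δ4−h4·(2M4+M5)/6=6613/1842
t_q=1 → seg 0, τ=1; S=-4+-1630/921·τ+0·τ²+2551/3684·τ³=-6235/1228

  seg 0: a=-4 b=-1630/921 c=0 d=2551/3684
  seg 1: a=-2 b=6023/921 c=2551/614 d=-8647/1842
  seg 2: a=4 b=1411/1842 c=-3048/307 d=9509/1842
  seg 3: a=0 b=-3319/921 c=3413/614 d=-9235/7368
  seg 4: a=5 b=6613/1842 c=-2409/1228 d=803/3684
S(1) = -6235/1228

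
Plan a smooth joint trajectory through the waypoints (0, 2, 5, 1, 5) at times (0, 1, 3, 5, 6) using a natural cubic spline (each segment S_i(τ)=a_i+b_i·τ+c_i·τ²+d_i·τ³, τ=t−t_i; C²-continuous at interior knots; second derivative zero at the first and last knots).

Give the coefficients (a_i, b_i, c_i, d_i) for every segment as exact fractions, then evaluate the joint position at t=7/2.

  seg 0: a=0 b=109/60 c=0 d=11/60
  seg 1: a=2 b=71/30 c=11/20 d=-59/120
  seg 2: a=5 b=-4/3 c=-12/5 d=31/30
  seg 3: a=1 b=22/15 c=19/5 d=-19/15
S(7/2) = 309/80

Δ: Δ0=2, Δ1=3/2, Δ2=-2, Δ3=4
row 1: diag=6, rhs=-3; c'=1/3, d'=-1/2
row 2: denom=8−2·1/3=22/3; d'=(-21−2·-1/2)/(22/3)=-30/11
row 3: denom=6−2·3/11=60/11; d'=(36−2·-30/11)/(60/11)=38/5
back: M3=38/5
back: M2=-30/11−3/11·38/5=-24/5
back: M1=-1/2−1/3·-24/5=11/10
M: M0=0, M1=11/10, M2=-24/5, M3=38/5, M4=0
seg 0: a=0, c=M0/2=0, d=(M1−M0)/(6·1)=11/60, b=Δ0−h0·(2M0+M1)/6=109/60
seg 1: a=2, c=M1/2=11/20, d=(M2−M1)/(6·2)=-59/120, b=Δ1−h1·(2M1+M2)/6=71/30
seg 2: a=5, c=M2/2=-12/5, d=(M3−M2)/(6·2)=31/30, b=Δ2−h2·(2M2+M3)/6=-4/3
seg 3: a=1, c=M3/2=19/5, d=(M4−M3)/(6·1)=-19/15, b=Δ3−h3·(2M3+M4)/6=22/15
t_q=7/2 → seg 2, τ=1/2; S=5+-4/3·τ+-12/5·τ²+31/30·τ³=309/80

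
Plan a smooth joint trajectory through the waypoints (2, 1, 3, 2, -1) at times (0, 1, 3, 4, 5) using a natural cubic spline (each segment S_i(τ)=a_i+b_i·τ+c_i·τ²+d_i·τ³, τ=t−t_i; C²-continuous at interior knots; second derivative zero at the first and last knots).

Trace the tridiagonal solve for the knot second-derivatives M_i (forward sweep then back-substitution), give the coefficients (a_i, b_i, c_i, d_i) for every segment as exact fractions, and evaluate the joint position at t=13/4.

Δ: Δ0=-1, Δ1=1, Δ2=-1, Δ3=-3
row 1: diag=6, rhs=12; c'=1/3, d'=2
row 2: denom=6−2·1/3=16/3; d'=(-12−2·2)/(16/3)=-3
row 3: denom=4−1·3/16=61/16; d'=(-12−1·-3)/(61/16)=-144/61
back: M3=-144/61
back: M2=-3−3/16·-144/61=-156/61
back: M1=2−1/3·-156/61=174/61
M: M0=0, M1=174/61, M2=-156/61, M3=-144/61, M4=0
seg 0: a=2, c=M0/2=0, d=(M1−M0)/(6·1)=29/61, b=Δ0−h0·(2M0+M1)/6=-90/61
seg 1: a=1, c=M1/2=87/61, d=(M2−M1)/(6·2)=-55/122, b=Δ1−h1·(2M1+M2)/6=-3/61
seg 2: a=3, c=M2/2=-78/61, d=(M3−M2)/(6·1)=2/61, b=Δ2−h2·(2M2+M3)/6=15/61
seg 3: a=2, c=M3/2=-72/61, d=(M4−M3)/(6·1)=24/61, b=Δ3−h3·(2M3+M4)/6=-135/61
t_q=13/4 → seg 2, τ=1/4; S=3+15/61·τ+-78/61·τ²+2/61·τ³=5821/1952

  seg 0: a=2 b=-90/61 c=0 d=29/61
  seg 1: a=1 b=-3/61 c=87/61 d=-55/122
  seg 2: a=3 b=15/61 c=-78/61 d=2/61
  seg 3: a=2 b=-135/61 c=-72/61 d=24/61
S(13/4) = 5821/1952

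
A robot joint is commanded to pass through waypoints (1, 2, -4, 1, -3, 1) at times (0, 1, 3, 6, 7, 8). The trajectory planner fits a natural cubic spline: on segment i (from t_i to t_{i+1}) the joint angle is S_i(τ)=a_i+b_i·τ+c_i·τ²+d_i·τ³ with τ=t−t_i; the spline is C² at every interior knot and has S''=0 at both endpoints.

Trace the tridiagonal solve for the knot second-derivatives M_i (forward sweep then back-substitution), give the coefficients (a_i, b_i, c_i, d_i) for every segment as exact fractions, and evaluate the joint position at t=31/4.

  seg 0: a=1 b=2317/1140 c=0 d=-1177/1140
  seg 1: a=2 b=-607/570 c=-1177/380 d=607/570
  seg 2: a=-4 b=-77/114 c=1251/380 d=-2863/3420
  seg 3: a=1 b=-4019/1140 c=-403/95 d=859/228
  seg 4: a=-3 b=-403/570 c=2683/380 d=-2683/1140
S(31/4) = -2683/4864

Δ: Δ0=1, Δ1=-3, Δ2=5/3, Δ3=-4, Δ4=4
row 1: diag=6, rhs=-24; c'=1/3, d'=-4
row 2: denom=10−2·1/3=28/3; d'=(28−2·-4)/(28/3)=27/7
row 3: denom=8−3·9/28=197/28; d'=(-34−3·27/7)/(197/28)=-1276/197
row 4: denom=4−1·28/197=760/197; d'=(48−1·-1276/197)/(760/197)=2683/190
back: M4=2683/190
back: M3=-1276/197−28/197·2683/190=-806/95
back: M2=27/7−9/28·-806/95=1251/190
back: M1=-4−1/3·1251/190=-1177/190
M: M0=0, M1=-1177/190, M2=1251/190, M3=-806/95, M4=2683/190, M5=0
seg 0: a=1, c=M0/2=0, d=(M1−M0)/(6·1)=-1177/1140, b=Δ0−h0·(2M0+M1)/6=2317/1140
seg 1: a=2, c=M1/2=-1177/380, d=(M2−M1)/(6·2)=607/570, b=Δ1−h1·(2M1+M2)/6=-607/570
seg 2: a=-4, c=M2/2=1251/380, d=(M3−M2)/(6·3)=-2863/3420, b=Δ2−h2·(2M2+M3)/6=-77/114
seg 3: a=1, c=M3/2=-403/95, d=(M4−M3)/(6·1)=859/228, b=Δ3−h3·(2M3+M4)/6=-4019/1140
seg 4: a=-3, c=M4/2=2683/380, d=(M5−M4)/(6·1)=-2683/1140, b=Δ4−h4·(2M4+M5)/6=-403/570
t_q=31/4 → seg 4, τ=3/4; S=-3+-403/570·τ+2683/380·τ²+-2683/1140·τ³=-2683/4864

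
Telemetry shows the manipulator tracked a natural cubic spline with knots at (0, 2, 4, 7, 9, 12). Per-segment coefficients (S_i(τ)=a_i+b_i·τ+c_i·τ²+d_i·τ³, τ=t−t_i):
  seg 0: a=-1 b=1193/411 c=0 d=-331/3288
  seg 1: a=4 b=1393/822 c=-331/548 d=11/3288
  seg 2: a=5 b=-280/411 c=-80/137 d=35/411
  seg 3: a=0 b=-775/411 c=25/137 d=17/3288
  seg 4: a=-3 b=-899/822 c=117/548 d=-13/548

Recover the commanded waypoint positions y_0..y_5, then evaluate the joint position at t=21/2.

y_0=-1 y_1=4 y_2=5 y_3=0 y_4=-3 y_5=-5
S(21/2) = -18589/4384

y_0 = S_0(0) = a_0 = -1
y_1 = S_1(0) = a_1 = 4
y_2 = S_2(0) = a_2 = 5
y_3 = S_3(0) = a_3 = 0
y_4 = S_4(0) = a_4 = -3
y_5 = S_4(3) = -5
t_q=21/2 is in segment 4 (τ=3/2); S_4(τ)=-18589/4384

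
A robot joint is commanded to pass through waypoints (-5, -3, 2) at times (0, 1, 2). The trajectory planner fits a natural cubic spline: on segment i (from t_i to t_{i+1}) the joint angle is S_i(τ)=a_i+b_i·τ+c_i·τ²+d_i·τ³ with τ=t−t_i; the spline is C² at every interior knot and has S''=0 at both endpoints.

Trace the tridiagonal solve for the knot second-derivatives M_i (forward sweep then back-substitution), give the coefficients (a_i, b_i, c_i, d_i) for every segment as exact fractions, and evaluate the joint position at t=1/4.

  seg 0: a=-5 b=5/4 c=0 d=3/4
  seg 1: a=-3 b=7/2 c=9/4 d=-3/4
S(1/4) = -1197/256

Δ: Δ0=2, Δ1=5
row 1: diag=4, rhs=18; c'=1/4, d'=9/2
back: M1=9/2
M: M0=0, M1=9/2, M2=0
seg 0: a=-5, c=M0/2=0, d=(M1−M0)/(6·1)=3/4, b=Δ0−h0·(2M0+M1)/6=5/4
seg 1: a=-3, c=M1/2=9/4, d=(M2−M1)/(6·1)=-3/4, b=Δ1−h1·(2M1+M2)/6=7/2
t_q=1/4 → seg 0, τ=1/4; S=-5+5/4·τ+0·τ²+3/4·τ³=-1197/256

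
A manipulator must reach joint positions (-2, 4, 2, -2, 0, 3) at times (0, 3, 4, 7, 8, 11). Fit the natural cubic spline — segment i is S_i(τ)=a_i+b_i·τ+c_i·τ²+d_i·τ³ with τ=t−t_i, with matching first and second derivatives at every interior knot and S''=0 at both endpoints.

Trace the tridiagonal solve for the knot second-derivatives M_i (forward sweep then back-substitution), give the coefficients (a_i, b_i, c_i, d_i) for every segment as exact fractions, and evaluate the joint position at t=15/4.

  seg 0: a=-2 b=3949/1131 c=0 d=-1687/10179
  seg 1: a=4 b=-1112/1131 c=-1687/1131 d=179/377
  seg 2: a=2 b=-2875/1131 c=-76/1131 d=55/351
  seg 3: a=-2 b=1454/1131 c=1519/1131 d=-237/377
  seg 4: a=0 b=2359/1131 c=-614/1131 d=614/10179
S(15/4) = 63309/24128

Δ: Δ0=2, Δ1=-2, Δ2=-4/3, Δ3=2, Δ4=1
row 1: diag=8, rhs=-24; c'=1/8, d'=-3
row 2: denom=8−1·1/8=63/8; d'=(4−1·-3)/(63/8)=8/9
row 3: denom=8−3·8/21=48/7; d'=(20−3·8/9)/(48/7)=91/36
row 4: denom=8−1·7/48=377/48; d'=(-6−1·91/36)/(377/48)=-1228/1131
back: M4=-1228/1131
back: M3=91/36−7/48·-1228/1131=3038/1131
back: M2=8/9−8/21·3038/1131=-152/1131
back: M1=-3−1/8·-152/1131=-3374/1131
M: M0=0, M1=-3374/1131, M2=-152/1131, M3=3038/1131, M4=-1228/1131, M5=0
seg 0: a=-2, c=M0/2=0, d=(M1−M0)/(6·3)=-1687/10179, b=Δ0−h0·(2M0+M1)/6=3949/1131
seg 1: a=4, c=M1/2=-1687/1131, d=(M2−M1)/(6·1)=179/377, b=Δ1−h1·(2M1+M2)/6=-1112/1131
seg 2: a=2, c=M2/2=-76/1131, d=(M3−M2)/(6·3)=55/351, b=Δ2−h2·(2M2+M3)/6=-2875/1131
seg 3: a=-2, c=M3/2=1519/1131, d=(M4−M3)/(6·1)=-237/377, b=Δ3−h3·(2M3+M4)/6=1454/1131
seg 4: a=0, c=M4/2=-614/1131, d=(M5−M4)/(6·3)=614/10179, b=Δ4−h4·(2M4+M5)/6=2359/1131
t_q=15/4 → seg 1, τ=3/4; S=4+-1112/1131·τ+-1687/1131·τ²+179/377·τ³=63309/24128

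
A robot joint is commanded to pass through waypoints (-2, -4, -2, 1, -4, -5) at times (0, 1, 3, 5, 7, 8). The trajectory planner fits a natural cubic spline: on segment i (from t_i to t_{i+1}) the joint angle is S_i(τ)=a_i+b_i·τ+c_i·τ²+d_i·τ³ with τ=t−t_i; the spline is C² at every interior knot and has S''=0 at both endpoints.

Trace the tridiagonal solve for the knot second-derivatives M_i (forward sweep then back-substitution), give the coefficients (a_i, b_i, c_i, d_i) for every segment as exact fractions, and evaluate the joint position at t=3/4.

Δ: Δ0=-2, Δ1=1, Δ2=3/2, Δ3=-5/2, Δ4=-1
row 1: diag=6, rhs=18; c'=1/3, d'=3
row 2: denom=8−2·1/3=22/3; d'=(3−2·3)/(22/3)=-9/22
row 3: denom=8−2·3/11=82/11; d'=(-24−2·-9/22)/(82/11)=-255/82
row 4: denom=6−2·11/41=224/41; d'=(9−2·-255/82)/(224/41)=39/14
back: M4=39/14
back: M3=-255/82−11/41·39/14=-27/7
back: M2=-9/22−3/11·-27/7=9/14
back: M1=3−1/3·9/14=39/14
M: M0=0, M1=39/14, M2=9/14, M3=-27/7, M4=39/14, M5=0
seg 0: a=-2, c=M0/2=0, d=(M1−M0)/(6·1)=13/28, b=Δ0−h0·(2M0+M1)/6=-69/28
seg 1: a=-4, c=M1/2=39/28, d=(M2−M1)/(6·2)=-5/28, b=Δ1−h1·(2M1+M2)/6=-15/14
seg 2: a=-2, c=M2/2=9/28, d=(M3−M2)/(6·2)=-3/8, b=Δ2−h2·(2M2+M3)/6=33/14
seg 3: a=1, c=M3/2=-27/14, d=(M4−M3)/(6·2)=31/56, b=Δ3−h3·(2M3+M4)/6=-6/7
seg 4: a=-4, c=M4/2=39/28, d=(M5−M4)/(6·1)=-13/28, b=Δ4−h4·(2M4+M5)/6=-27/14
t_q=3/4 → seg 0, τ=3/4; S=-2+-69/28·τ+0·τ²+13/28·τ³=-935/256

  seg 0: a=-2 b=-69/28 c=0 d=13/28
  seg 1: a=-4 b=-15/14 c=39/28 d=-5/28
  seg 2: a=-2 b=33/14 c=9/28 d=-3/8
  seg 3: a=1 b=-6/7 c=-27/14 d=31/56
  seg 4: a=-4 b=-27/14 c=39/28 d=-13/28
S(3/4) = -935/256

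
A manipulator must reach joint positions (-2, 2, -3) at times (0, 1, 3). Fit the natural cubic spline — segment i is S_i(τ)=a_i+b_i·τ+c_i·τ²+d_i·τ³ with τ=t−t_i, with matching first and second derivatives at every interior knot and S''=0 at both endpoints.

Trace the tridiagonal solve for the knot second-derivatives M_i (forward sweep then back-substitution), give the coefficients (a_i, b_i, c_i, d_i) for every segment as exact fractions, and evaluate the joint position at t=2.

  seg 0: a=-2 b=61/12 c=0 d=-13/12
  seg 1: a=2 b=11/6 c=-13/4 d=13/24
S(2) = 9/8

Δ: Δ0=4, Δ1=-5/2
row 1: diag=6, rhs=-39; c'=1/3, d'=-13/2
back: M1=-13/2
M: M0=0, M1=-13/2, M2=0
seg 0: a=-2, c=M0/2=0, d=(M1−M0)/(6·1)=-13/12, b=Δ0−h0·(2M0+M1)/6=61/12
seg 1: a=2, c=M1/2=-13/4, d=(M2−M1)/(6·2)=13/24, b=Δ1−h1·(2M1+M2)/6=11/6
t_q=2 → seg 1, τ=1; S=2+11/6·τ+-13/4·τ²+13/24·τ³=9/8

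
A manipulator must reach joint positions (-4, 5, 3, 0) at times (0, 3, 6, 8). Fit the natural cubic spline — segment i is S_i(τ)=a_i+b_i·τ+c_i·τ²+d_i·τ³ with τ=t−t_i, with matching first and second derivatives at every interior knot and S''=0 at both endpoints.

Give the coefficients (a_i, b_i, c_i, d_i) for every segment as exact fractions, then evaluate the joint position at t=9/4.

  seg 0: a=-4 b=871/222 c=0 d=-205/1998
  seg 1: a=5 b=128/111 c=-205/222 d=211/1998
  seg 2: a=3 b=-341/222 c=1/37 d=-1/222
S(9/4) = 17329/4736

Δ: Δ0=3, Δ1=-2/3, Δ2=-3/2
row 1: diag=12, rhs=-22; c'=1/4, d'=-11/6
row 2: denom=10−3·1/4=37/4; d'=(-5−3·-11/6)/(37/4)=2/37
back: M2=2/37
back: M1=-11/6−1/4·2/37=-205/111
M: M0=0, M1=-205/111, M2=2/37, M3=0
seg 0: a=-4, c=M0/2=0, d=(M1−M0)/(6·3)=-205/1998, b=Δ0−h0·(2M0+M1)/6=871/222
seg 1: a=5, c=M1/2=-205/222, d=(M2−M1)/(6·3)=211/1998, b=Δ1−h1·(2M1+M2)/6=128/111
seg 2: a=3, c=M2/2=1/37, d=(M3−M2)/(6·2)=-1/222, b=Δ2−h2·(2M2+M3)/6=-341/222
t_q=9/4 → seg 0, τ=9/4; S=-4+871/222·τ+0·τ²+-205/1998·τ³=17329/4736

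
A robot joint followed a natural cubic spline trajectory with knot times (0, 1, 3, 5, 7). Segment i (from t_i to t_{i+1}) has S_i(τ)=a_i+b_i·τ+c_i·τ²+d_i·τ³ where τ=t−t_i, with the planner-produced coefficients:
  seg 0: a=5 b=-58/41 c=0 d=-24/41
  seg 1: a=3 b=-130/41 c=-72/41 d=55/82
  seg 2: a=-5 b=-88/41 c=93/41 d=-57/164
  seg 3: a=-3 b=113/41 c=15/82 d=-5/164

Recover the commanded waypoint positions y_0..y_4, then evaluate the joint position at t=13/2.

y_0 = S_0(0) = a_0 = 5
y_1 = S_1(0) = a_1 = 3
y_2 = S_2(0) = a_2 = -5
y_3 = S_3(0) = a_3 = -3
y_4 = S_3(2) = 3
t_q=13/2 is in segment 3 (τ=3/2); S_3(τ)=1893/1312

y_0=5 y_1=3 y_2=-5 y_3=-3 y_4=3
S(13/2) = 1893/1312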